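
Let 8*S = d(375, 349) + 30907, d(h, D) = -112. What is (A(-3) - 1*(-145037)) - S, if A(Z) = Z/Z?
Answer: 1129509/8 ≈ 1.4119e+5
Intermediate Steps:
A(Z) = 1
S = 30795/8 (S = (-112 + 30907)/8 = (⅛)*30795 = 30795/8 ≈ 3849.4)
(A(-3) - 1*(-145037)) - S = (1 - 1*(-145037)) - 1*30795/8 = (1 + 145037) - 30795/8 = 145038 - 30795/8 = 1129509/8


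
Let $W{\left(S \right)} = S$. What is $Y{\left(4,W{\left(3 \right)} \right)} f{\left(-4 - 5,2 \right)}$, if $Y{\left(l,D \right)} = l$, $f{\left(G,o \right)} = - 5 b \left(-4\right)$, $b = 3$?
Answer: $240$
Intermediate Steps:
$f{\left(G,o \right)} = 60$ ($f{\left(G,o \right)} = \left(-5\right) 3 \left(-4\right) = \left(-15\right) \left(-4\right) = 60$)
$Y{\left(4,W{\left(3 \right)} \right)} f{\left(-4 - 5,2 \right)} = 4 \cdot 60 = 240$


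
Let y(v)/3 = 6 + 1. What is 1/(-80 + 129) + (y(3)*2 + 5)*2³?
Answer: 18425/49 ≈ 376.02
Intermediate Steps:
y(v) = 21 (y(v) = 3*(6 + 1) = 3*7 = 21)
1/(-80 + 129) + (y(3)*2 + 5)*2³ = 1/(-80 + 129) + (21*2 + 5)*2³ = 1/49 + (42 + 5)*8 = 1/49 + 47*8 = 1/49 + 376 = 18425/49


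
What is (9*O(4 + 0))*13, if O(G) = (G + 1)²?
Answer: 2925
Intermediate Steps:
O(G) = (1 + G)²
(9*O(4 + 0))*13 = (9*(1 + (4 + 0))²)*13 = (9*(1 + 4)²)*13 = (9*5²)*13 = (9*25)*13 = 225*13 = 2925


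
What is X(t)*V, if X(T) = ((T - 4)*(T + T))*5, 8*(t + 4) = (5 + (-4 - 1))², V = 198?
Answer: 63360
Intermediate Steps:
t = -4 (t = -4 + (5 + (-4 - 1))²/8 = -4 + (5 - 5)²/8 = -4 + (⅛)*0² = -4 + (⅛)*0 = -4 + 0 = -4)
X(T) = 10*T*(-4 + T) (X(T) = ((-4 + T)*(2*T))*5 = (2*T*(-4 + T))*5 = 10*T*(-4 + T))
X(t)*V = (10*(-4)*(-4 - 4))*198 = (10*(-4)*(-8))*198 = 320*198 = 63360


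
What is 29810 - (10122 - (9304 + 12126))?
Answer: 41118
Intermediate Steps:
29810 - (10122 - (9304 + 12126)) = 29810 - (10122 - 1*21430) = 29810 - (10122 - 21430) = 29810 - 1*(-11308) = 29810 + 11308 = 41118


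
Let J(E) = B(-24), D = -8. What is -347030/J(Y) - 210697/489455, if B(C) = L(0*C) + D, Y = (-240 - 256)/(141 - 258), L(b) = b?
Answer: 84926941537/1957820 ≈ 43378.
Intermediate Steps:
Y = 496/117 (Y = -496/(-117) = -496*(-1/117) = 496/117 ≈ 4.2393)
B(C) = -8 (B(C) = 0*C - 8 = 0 - 8 = -8)
J(E) = -8
-347030/J(Y) - 210697/489455 = -347030/(-8) - 210697/489455 = -347030*(-⅛) - 210697*1/489455 = 173515/4 - 210697/489455 = 84926941537/1957820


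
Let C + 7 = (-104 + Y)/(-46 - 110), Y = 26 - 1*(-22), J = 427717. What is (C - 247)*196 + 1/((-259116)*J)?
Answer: -1836559741692779/36942772724 ≈ -49714.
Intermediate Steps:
Y = 48 (Y = 26 + 22 = 48)
C = -259/39 (C = -7 + (-104 + 48)/(-46 - 110) = -7 - 56/(-156) = -7 - 56*(-1/156) = -7 + 14/39 = -259/39 ≈ -6.6410)
(C - 247)*196 + 1/((-259116)*J) = (-259/39 - 247)*196 + 1/(-259116*427717) = -9892/39*196 - 1/259116*1/427717 = -1938832/39 - 1/110828318172 = -1836559741692779/36942772724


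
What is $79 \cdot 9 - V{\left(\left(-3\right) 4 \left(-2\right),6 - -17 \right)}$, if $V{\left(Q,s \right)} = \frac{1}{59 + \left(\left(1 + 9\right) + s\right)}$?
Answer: $\frac{65411}{92} \approx 710.99$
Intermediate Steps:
$V{\left(Q,s \right)} = \frac{1}{69 + s}$ ($V{\left(Q,s \right)} = \frac{1}{59 + \left(10 + s\right)} = \frac{1}{69 + s}$)
$79 \cdot 9 - V{\left(\left(-3\right) 4 \left(-2\right),6 - -17 \right)} = 79 \cdot 9 - \frac{1}{69 + \left(6 - -17\right)} = 711 - \frac{1}{69 + \left(6 + 17\right)} = 711 - \frac{1}{69 + 23} = 711 - \frac{1}{92} = \frac{65411}{92}$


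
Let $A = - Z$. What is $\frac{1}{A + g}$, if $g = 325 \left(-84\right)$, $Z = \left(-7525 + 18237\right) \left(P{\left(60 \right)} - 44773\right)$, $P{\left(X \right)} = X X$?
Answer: $\frac{1}{441017876} \approx 2.2675 \cdot 10^{-9}$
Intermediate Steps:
$P{\left(X \right)} = X^{2}$
$Z = -441045176$ ($Z = \left(-7525 + 18237\right) \left(60^{2} - 44773\right) = 10712 \left(3600 - 44773\right) = 10712 \left(-41173\right) = -441045176$)
$A = 441045176$ ($A = \left(-1\right) \left(-441045176\right) = 441045176$)
$g = -27300$
$\frac{1}{A + g} = \frac{1}{441045176 - 27300} = \frac{1}{441017876}$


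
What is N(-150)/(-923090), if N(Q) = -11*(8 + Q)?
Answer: -781/461545 ≈ -0.0016921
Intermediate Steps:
N(Q) = -88 - 11*Q
N(-150)/(-923090) = (-88 - 11*(-150))/(-923090) = (-88 + 1650)*(-1/923090) = 1562*(-1/923090) = -781/461545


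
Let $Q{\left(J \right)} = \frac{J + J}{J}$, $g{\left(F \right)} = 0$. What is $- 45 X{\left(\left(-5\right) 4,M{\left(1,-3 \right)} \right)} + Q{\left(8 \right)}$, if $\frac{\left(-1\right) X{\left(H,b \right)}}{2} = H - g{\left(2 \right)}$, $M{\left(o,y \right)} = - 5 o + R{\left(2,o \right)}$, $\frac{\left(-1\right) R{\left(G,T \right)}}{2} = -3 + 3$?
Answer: $-1798$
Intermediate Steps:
$R{\left(G,T \right)} = 0$ ($R{\left(G,T \right)} = - 2 \left(-3 + 3\right) = \left(-2\right) 0 = 0$)
$M{\left(o,y \right)} = - 5 o$ ($M{\left(o,y \right)} = - 5 o + 0 = - 5 o$)
$Q{\left(J \right)} = 2$ ($Q{\left(J \right)} = \frac{2 J}{J} = 2$)
$X{\left(H,b \right)} = - 2 H$ ($X{\left(H,b \right)} = - 2 \left(H - 0\right) = - 2 \left(H + 0\right) = - 2 H$)
$- 45 X{\left(\left(-5\right) 4,M{\left(1,-3 \right)} \right)} + Q{\left(8 \right)} = - 45 \left(- 2 \left(\left(-5\right) 4\right)\right) + 2 = - 45 \left(\left(-2\right) \left(-20\right)\right) + 2 = \left(-45\right) 40 + 2 = -1800 + 2 = -1798$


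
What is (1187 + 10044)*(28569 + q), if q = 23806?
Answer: 588223625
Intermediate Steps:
(1187 + 10044)*(28569 + q) = (1187 + 10044)*(28569 + 23806) = 11231*52375 = 588223625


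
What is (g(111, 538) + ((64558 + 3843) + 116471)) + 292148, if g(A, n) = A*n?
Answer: 536738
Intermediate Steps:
(g(111, 538) + ((64558 + 3843) + 116471)) + 292148 = (111*538 + ((64558 + 3843) + 116471)) + 292148 = (59718 + (68401 + 116471)) + 292148 = (59718 + 184872) + 292148 = 244590 + 292148 = 536738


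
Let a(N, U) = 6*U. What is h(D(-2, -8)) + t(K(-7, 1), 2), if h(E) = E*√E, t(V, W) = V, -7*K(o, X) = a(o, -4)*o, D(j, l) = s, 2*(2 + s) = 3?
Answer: -24 - I*√2/4 ≈ -24.0 - 0.35355*I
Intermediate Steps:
s = -½ (s = -2 + (½)*3 = -2 + 3/2 = -½ ≈ -0.50000)
D(j, l) = -½
K(o, X) = 24*o/7 (K(o, X) = -6*(-4)*o/7 = -(-24)*o/7 = 24*o/7)
h(E) = E^(3/2)
h(D(-2, -8)) + t(K(-7, 1), 2) = (-½)^(3/2) + (24/7)*(-7) = -I*√2/4 - 24 = -24 - I*√2/4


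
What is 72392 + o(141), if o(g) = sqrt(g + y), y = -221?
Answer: 72392 + 4*I*sqrt(5) ≈ 72392.0 + 8.9443*I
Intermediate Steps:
o(g) = sqrt(-221 + g) (o(g) = sqrt(g - 221) = sqrt(-221 + g))
72392 + o(141) = 72392 + sqrt(-221 + 141) = 72392 + sqrt(-80) = 72392 + 4*I*sqrt(5)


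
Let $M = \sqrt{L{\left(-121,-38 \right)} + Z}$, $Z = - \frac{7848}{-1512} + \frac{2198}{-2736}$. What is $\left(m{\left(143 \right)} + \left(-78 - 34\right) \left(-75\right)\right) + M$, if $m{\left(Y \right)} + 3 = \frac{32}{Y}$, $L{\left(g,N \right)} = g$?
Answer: $\frac{1200803}{143} + \frac{i \sqrt{297038210}}{1596} \approx 8397.2 + 10.799 i$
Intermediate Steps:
$m{\left(Y \right)} = -3 + \frac{32}{Y}$
$Z = \frac{42011}{9576}$ ($Z = \left(-7848\right) \left(- \frac{1}{1512}\right) + 2198 \left(- \frac{1}{2736}\right) = \frac{109}{21} - \frac{1099}{1368} = \frac{42011}{9576} \approx 4.3871$)
$M = \frac{i \sqrt{297038210}}{1596}$ ($M = \sqrt{-121 + \frac{42011}{9576}} = \sqrt{- \frac{1116685}{9576}} = \frac{i \sqrt{297038210}}{1596} \approx 10.799 i$)
$\left(m{\left(143 \right)} + \left(-78 - 34\right) \left(-75\right)\right) + M = \left(\left(-3 + \frac{32}{143}\right) + \left(-78 - 34\right) \left(-75\right)\right) + \frac{i \sqrt{297038210}}{1596} = \left(\left(-3 + 32 \cdot \frac{1}{143}\right) - -8400\right) + \frac{i \sqrt{297038210}}{1596} = \left(\left(-3 + \frac{32}{143}\right) + 8400\right) + \frac{i \sqrt{297038210}}{1596} = \left(- \frac{397}{143} + 8400\right) + \frac{i \sqrt{297038210}}{1596} = \frac{1200803}{143} + \frac{i \sqrt{297038210}}{1596}$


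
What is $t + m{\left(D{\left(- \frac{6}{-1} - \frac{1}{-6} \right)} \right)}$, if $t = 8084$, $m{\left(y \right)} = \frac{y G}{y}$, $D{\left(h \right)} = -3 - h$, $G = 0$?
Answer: $8084$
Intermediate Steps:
$m{\left(y \right)} = 0$ ($m{\left(y \right)} = \frac{y 0}{y} = \frac{0}{y} = 0$)
$t + m{\left(D{\left(- \frac{6}{-1} - \frac{1}{-6} \right)} \right)} = 8084 + 0 = 8084$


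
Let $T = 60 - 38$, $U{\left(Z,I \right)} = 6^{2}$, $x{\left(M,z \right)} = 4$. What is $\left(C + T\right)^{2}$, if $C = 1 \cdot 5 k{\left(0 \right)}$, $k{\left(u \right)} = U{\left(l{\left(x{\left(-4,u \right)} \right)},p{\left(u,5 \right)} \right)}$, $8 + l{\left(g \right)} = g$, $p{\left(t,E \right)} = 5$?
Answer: $40804$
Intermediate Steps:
$l{\left(g \right)} = -8 + g$
$U{\left(Z,I \right)} = 36$
$k{\left(u \right)} = 36$
$C = 180$ ($C = 1 \cdot 5 \cdot 36 = 5 \cdot 36 = 180$)
$T = 22$
$\left(C + T\right)^{2} = \left(180 + 22\right)^{2} = 202^{2} = 40804$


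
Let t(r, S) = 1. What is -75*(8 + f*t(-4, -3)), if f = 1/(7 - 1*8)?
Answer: -525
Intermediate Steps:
f = -1 (f = 1/(7 - 8) = 1/(-1) = -1)
-75*(8 + f*t(-4, -3)) = -75*(8 - 1*1) = -75*(8 - 1) = -75*7 = -525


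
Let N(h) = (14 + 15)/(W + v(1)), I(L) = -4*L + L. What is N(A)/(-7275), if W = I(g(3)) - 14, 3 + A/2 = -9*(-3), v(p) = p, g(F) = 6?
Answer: 29/225525 ≈ 0.00012859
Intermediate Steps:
I(L) = -3*L
A = 48 (A = -6 + 2*(-9*(-3)) = -6 + 2*27 = -6 + 54 = 48)
W = -32 (W = -3*6 - 14 = -18 - 14 = -32)
N(h) = -29/31 (N(h) = (14 + 15)/(-32 + 1) = 29/(-31) = 29*(-1/31) = -29/31)
N(A)/(-7275) = -29/31/(-7275) = -29/31*(-1/7275) = 29/225525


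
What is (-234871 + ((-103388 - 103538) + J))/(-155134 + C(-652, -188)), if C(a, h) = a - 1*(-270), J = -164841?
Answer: 303319/77758 ≈ 3.9008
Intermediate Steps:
C(a, h) = 270 + a (C(a, h) = a + 270 = 270 + a)
(-234871 + ((-103388 - 103538) + J))/(-155134 + C(-652, -188)) = (-234871 + ((-103388 - 103538) - 164841))/(-155134 + (270 - 652)) = (-234871 + (-206926 - 164841))/(-155134 - 382) = (-234871 - 371767)/(-155516) = -606638*(-1/155516) = 303319/77758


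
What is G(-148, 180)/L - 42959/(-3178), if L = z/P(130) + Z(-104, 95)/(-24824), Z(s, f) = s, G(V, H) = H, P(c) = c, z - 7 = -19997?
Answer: 241455824/19555823 ≈ 12.347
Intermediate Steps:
z = -19990 (z = 7 - 19997 = -19990)
L = -6202728/40339 (L = -19990/130 - 104/(-24824) = -19990*1/130 - 104*(-1/24824) = -1999/13 + 13/3103 = -6202728/40339 ≈ -153.77)
G(-148, 180)/L - 42959/(-3178) = 180/(-6202728/40339) - 42959/(-3178) = 180*(-40339/6202728) - 42959*(-1/3178) = -201695/172298 + 6137/454 = 241455824/19555823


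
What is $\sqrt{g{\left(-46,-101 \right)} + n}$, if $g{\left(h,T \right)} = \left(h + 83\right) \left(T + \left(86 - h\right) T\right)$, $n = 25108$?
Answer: $i \sqrt{471913} \approx 686.96 i$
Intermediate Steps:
$g{\left(h,T \right)} = \left(83 + h\right) \left(T + T \left(86 - h\right)\right)$
$\sqrt{g{\left(-46,-101 \right)} + n} = \sqrt{- 101 \left(7221 - \left(-46\right)^{2} + 4 \left(-46\right)\right) + 25108} = \sqrt{- 101 \left(7221 - 2116 - 184\right) + 25108} = \sqrt{\left(-101\right) 4921 + 25108} = \sqrt{-497021 + 25108} = \sqrt{-471913} = i \sqrt{471913}$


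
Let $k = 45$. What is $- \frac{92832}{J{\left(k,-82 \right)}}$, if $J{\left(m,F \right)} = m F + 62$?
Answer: $\frac{23208}{907} \approx 25.588$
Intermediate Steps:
$J{\left(m,F \right)} = 62 + F m$ ($J{\left(m,F \right)} = F m + 62 = 62 + F m$)
$- \frac{92832}{J{\left(k,-82 \right)}} = - \frac{92832}{62 - 3690} = - \frac{92832}{-3628} = \left(-92832\right) \left(- \frac{1}{3628}\right) = \frac{23208}{907}$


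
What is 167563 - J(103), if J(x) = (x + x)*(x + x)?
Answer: 125127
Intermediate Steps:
J(x) = 4*x² (J(x) = (2*x)*(2*x) = 4*x²)
167563 - J(103) = 167563 - 4*103² = 167563 - 4*10609 = 167563 - 1*42436 = 167563 - 42436 = 125127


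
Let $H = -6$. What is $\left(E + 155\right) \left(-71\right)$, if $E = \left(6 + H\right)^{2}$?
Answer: $-11005$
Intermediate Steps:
$E = 0$ ($E = \left(6 - 6\right)^{2} = 0^{2} = 0$)
$\left(E + 155\right) \left(-71\right) = \left(0 + 155\right) \left(-71\right) = 155 \left(-71\right) = -11005$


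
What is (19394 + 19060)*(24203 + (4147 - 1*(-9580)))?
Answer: 1458560220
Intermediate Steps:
(19394 + 19060)*(24203 + (4147 - 1*(-9580))) = 38454*(24203 + (4147 + 9580)) = 38454*(24203 + 13727) = 38454*37930 = 1458560220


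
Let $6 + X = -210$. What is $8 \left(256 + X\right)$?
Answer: $320$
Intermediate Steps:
$X = -216$ ($X = -6 - 210 = -216$)
$8 \left(256 + X\right) = 8 \left(256 - 216\right) = 8 \cdot 40 = 320$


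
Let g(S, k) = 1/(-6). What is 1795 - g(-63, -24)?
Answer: 10771/6 ≈ 1795.2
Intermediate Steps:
g(S, k) = -⅙
1795 - g(-63, -24) = 1795 - 1*(-⅙) = 1795 + ⅙ = 10771/6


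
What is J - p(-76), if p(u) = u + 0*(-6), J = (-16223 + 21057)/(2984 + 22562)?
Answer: 973165/12773 ≈ 76.189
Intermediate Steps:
J = 2417/12773 (J = 4834/25546 = 4834*(1/25546) = 2417/12773 ≈ 0.18923)
p(u) = u (p(u) = u + 0 = u)
J - p(-76) = 2417/12773 - 1*(-76) = 2417/12773 + 76 = 973165/12773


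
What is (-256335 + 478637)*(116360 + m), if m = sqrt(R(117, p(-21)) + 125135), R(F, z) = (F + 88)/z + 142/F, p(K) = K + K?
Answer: 25867060720 + 111151*sqrt(37303652386)/273 ≈ 2.5946e+10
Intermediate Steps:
p(K) = 2*K
R(F, z) = 142/F + (88 + F)/z (R(F, z) = (88 + F)/z + 142/F = 142/F + (88 + F)/z)
m = sqrt(37303652386)/546 (m = sqrt((88/((2*(-21))) + 142/117 + 117/((2*(-21)))) + 125135) = sqrt((88/(-42) + 142*(1/117) + 117/(-42)) + 125135) = sqrt((88*(-1/42) + 142/117 + 117*(-1/42)) + 125135) = sqrt((-44/21 + 142/117 - 39/14) + 125135) = sqrt(-6007/1638 + 125135) = sqrt(204965123/1638) = sqrt(37303652386)/546 ≈ 353.74)
(-256335 + 478637)*(116360 + m) = (-256335 + 478637)*(116360 + sqrt(37303652386)/546) = 222302*(116360 + sqrt(37303652386)/546) = 25867060720 + 111151*sqrt(37303652386)/273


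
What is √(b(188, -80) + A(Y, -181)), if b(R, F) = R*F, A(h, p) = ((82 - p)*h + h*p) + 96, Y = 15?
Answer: I*√13714 ≈ 117.11*I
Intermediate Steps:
A(h, p) = 96 + h*p + h*(82 - p) (A(h, p) = (h*(82 - p) + h*p) + 96 = (h*p + h*(82 - p)) + 96 = 96 + h*p + h*(82 - p))
b(R, F) = F*R
√(b(188, -80) + A(Y, -181)) = √(-80*188 + (96 + 82*15)) = √(-15040 + (96 + 1230)) = √(-15040 + 1326) = √(-13714) = I*√13714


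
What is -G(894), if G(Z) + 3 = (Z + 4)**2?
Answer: -806401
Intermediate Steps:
G(Z) = -3 + (4 + Z)**2 (G(Z) = -3 + (Z + 4)**2 = -3 + (4 + Z)**2)
-G(894) = -(-3 + (4 + 894)**2) = -(-3 + 898**2) = -(-3 + 806404) = -1*806401 = -806401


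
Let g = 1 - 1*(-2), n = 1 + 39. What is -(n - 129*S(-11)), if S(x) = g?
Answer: 347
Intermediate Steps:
n = 40
g = 3 (g = 1 + 2 = 3)
S(x) = 3
-(n - 129*S(-11)) = -(40 - 129*3) = -(40 - 387) = -1*(-347) = 347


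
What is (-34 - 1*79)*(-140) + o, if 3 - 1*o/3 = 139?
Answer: 15412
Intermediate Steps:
o = -408 (o = 9 - 3*139 = 9 - 417 = -408)
(-34 - 1*79)*(-140) + o = (-34 - 1*79)*(-140) - 408 = (-34 - 79)*(-140) - 408 = -113*(-140) - 408 = 15820 - 408 = 15412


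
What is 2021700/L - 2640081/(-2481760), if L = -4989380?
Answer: 407749657389/619122185440 ≈ 0.65859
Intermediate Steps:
2021700/L - 2640081/(-2481760) = 2021700/(-4989380) - 2640081/(-2481760) = 2021700*(-1/4989380) - 2640081*(-1/2481760) = -101085/249469 + 2640081/2481760 = 407749657389/619122185440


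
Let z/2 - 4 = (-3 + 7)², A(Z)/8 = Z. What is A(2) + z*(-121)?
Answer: -4824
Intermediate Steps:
A(Z) = 8*Z
z = 40 (z = 8 + 2*(-3 + 7)² = 8 + 2*4² = 8 + 2*16 = 8 + 32 = 40)
A(2) + z*(-121) = 8*2 + 40*(-121) = 16 - 4840 = -4824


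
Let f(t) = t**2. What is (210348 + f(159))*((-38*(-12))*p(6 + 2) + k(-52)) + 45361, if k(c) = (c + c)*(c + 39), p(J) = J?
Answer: 1178190361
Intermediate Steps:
k(c) = 2*c*(39 + c) (k(c) = (2*c)*(39 + c) = 2*c*(39 + c))
(210348 + f(159))*((-38*(-12))*p(6 + 2) + k(-52)) + 45361 = (210348 + 159**2)*((-38*(-12))*(6 + 2) + 2*(-52)*(39 - 52)) + 45361 = (210348 + 25281)*(456*8 + 2*(-52)*(-13)) + 45361 = 235629*(3648 + 1352) + 45361 = 235629*5000 + 45361 = 1178145000 + 45361 = 1178190361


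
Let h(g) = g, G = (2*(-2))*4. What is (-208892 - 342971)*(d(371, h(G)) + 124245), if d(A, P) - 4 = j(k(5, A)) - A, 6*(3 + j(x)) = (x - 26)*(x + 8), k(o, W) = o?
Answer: -136673838717/2 ≈ -6.8337e+10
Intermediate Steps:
G = -16 (G = -4*4 = -16)
j(x) = -3 + (-26 + x)*(8 + x)/6 (j(x) = -3 + ((x - 26)*(x + 8))/6 = -3 + ((-26 + x)*(8 + x))/6 = -3 + (-26 + x)*(8 + x)/6)
d(A, P) = -89/2 - A (d(A, P) = 4 + ((-113/3 - 3*5 + (⅙)*5²) - A) = 4 + ((-113/3 - 15 + (⅙)*25) - A) = 4 + ((-113/3 - 15 + 25/6) - A) = 4 + (-97/2 - A) = -89/2 - A)
(-208892 - 342971)*(d(371, h(G)) + 124245) = (-208892 - 342971)*((-89/2 - 1*371) + 124245) = -551863*((-89/2 - 371) + 124245) = -551863*(-831/2 + 124245) = -551863*247659/2 = -136673838717/2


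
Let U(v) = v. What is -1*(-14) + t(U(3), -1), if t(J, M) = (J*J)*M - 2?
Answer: 3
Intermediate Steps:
t(J, M) = -2 + M*J**2 (t(J, M) = J**2*M - 2 = M*J**2 - 2 = -2 + M*J**2)
-1*(-14) + t(U(3), -1) = -1*(-14) + (-2 - 1*3**2) = 14 + (-2 - 1*9) = 14 + (-2 - 9) = 14 - 11 = 3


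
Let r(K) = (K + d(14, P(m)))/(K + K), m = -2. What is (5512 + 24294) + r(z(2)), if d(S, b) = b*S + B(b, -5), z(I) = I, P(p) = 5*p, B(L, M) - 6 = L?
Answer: 59541/2 ≈ 29771.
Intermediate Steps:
B(L, M) = 6 + L
d(S, b) = 6 + b + S*b (d(S, b) = b*S + (6 + b) = S*b + (6 + b) = 6 + b + S*b)
r(K) = (-144 + K)/(2*K) (r(K) = (K + (6 + 5*(-2) + 14*(5*(-2))))/(K + K) = (K + (6 - 10 + 14*(-10)))/((2*K)) = (K + (6 - 10 - 140))*(1/(2*K)) = (K - 144)*(1/(2*K)) = (-144 + K)*(1/(2*K)) = (-144 + K)/(2*K))
(5512 + 24294) + r(z(2)) = (5512 + 24294) + (½)*(-144 + 2)/2 = 29806 + (½)*(½)*(-142) = 29806 - 71/2 = 59541/2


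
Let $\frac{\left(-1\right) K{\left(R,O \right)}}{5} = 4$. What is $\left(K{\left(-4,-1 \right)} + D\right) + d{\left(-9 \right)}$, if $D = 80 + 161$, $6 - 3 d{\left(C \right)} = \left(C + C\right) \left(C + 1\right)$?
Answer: $175$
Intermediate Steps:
$d{\left(C \right)} = 2 - \frac{2 C \left(1 + C\right)}{3}$ ($d{\left(C \right)} = 2 - \frac{\left(C + C\right) \left(C + 1\right)}{3} = 2 - \frac{2 C \left(1 + C\right)}{3}$)
$D = 241$
$K{\left(R,O \right)} = -20$ ($K{\left(R,O \right)} = \left(-5\right) 4 = -20$)
$\left(K{\left(-4,-1 \right)} + D\right) + d{\left(-9 \right)} = \left(-20 + 241\right) - \left(-8 + 54\right) = 221 + \left(2 + 6 - 54\right) = 221 - 46 = 175$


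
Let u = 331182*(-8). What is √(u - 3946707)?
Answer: 3*I*√732907 ≈ 2568.3*I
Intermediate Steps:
u = -2649456
√(u - 3946707) = √(-2649456 - 3946707) = √(-6596163) = 3*I*√732907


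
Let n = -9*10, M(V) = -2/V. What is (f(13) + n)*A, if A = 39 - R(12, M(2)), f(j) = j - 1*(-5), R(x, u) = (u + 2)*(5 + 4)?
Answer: -2160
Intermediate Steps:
R(x, u) = 18 + 9*u (R(x, u) = (2 + u)*9 = 18 + 9*u)
f(j) = 5 + j (f(j) = j + 5 = 5 + j)
n = -90
A = 30 (A = 39 - (18 + 9*(-2/2)) = 39 - (18 + 9*(-2*½)) = 39 - (18 + 9*(-1)) = 39 - (18 - 9) = 39 - 1*9 = 39 - 9 = 30)
(f(13) + n)*A = ((5 + 13) - 90)*30 = (18 - 90)*30 = -72*30 = -2160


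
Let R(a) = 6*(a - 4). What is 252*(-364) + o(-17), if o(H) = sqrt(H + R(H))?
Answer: -91728 + I*sqrt(143) ≈ -91728.0 + 11.958*I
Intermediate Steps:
R(a) = -24 + 6*a (R(a) = 6*(-4 + a) = -24 + 6*a)
o(H) = sqrt(-24 + 7*H) (o(H) = sqrt(H + (-24 + 6*H)) = sqrt(-24 + 7*H))
252*(-364) + o(-17) = 252*(-364) + sqrt(-24 + 7*(-17)) = -91728 + sqrt(-24 - 119) = -91728 + sqrt(-143) = -91728 + I*sqrt(143)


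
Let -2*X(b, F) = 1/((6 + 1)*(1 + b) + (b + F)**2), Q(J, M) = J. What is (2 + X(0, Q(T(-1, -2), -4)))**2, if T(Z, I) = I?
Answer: 1849/484 ≈ 3.8202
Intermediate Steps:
X(b, F) = -1/(2*(7 + (F + b)**2 + 7*b)) (X(b, F) = -1/(2*((6 + 1)*(1 + b) + (b + F)**2)) = -1/(2*(7*(1 + b) + (F + b)**2)) = -1/(2*((7 + 7*b) + (F + b)**2)) = -1/(2*(7 + (F + b)**2 + 7*b)))
(2 + X(0, Q(T(-1, -2), -4)))**2 = (2 - 1/(14 + 2*(-2 + 0)**2 + 14*0))**2 = (2 - 1/(14 + 2*(-2)**2 + 0))**2 = (2 - 1/(14 + 2*4 + 0))**2 = (2 - 1/(14 + 8 + 0))**2 = (2 - 1/22)**2 = (43/22)**2 = 1849/484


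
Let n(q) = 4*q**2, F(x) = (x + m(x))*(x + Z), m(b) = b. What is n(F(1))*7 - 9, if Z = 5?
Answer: 4023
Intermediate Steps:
F(x) = 2*x*(5 + x) (F(x) = (x + x)*(x + 5) = (2*x)*(5 + x) = 2*x*(5 + x))
n(F(1))*7 - 9 = (4*(2*1*(5 + 1))**2)*7 - 9 = (4*(2*1*6)**2)*7 - 9 = (4*12**2)*7 - 9 = (4*144)*7 - 9 = 576*7 - 9 = 4032 - 9 = 4023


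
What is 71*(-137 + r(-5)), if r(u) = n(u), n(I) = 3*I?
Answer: -10792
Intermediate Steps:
r(u) = 3*u
71*(-137 + r(-5)) = 71*(-137 + 3*(-5)) = 71*(-137 - 15) = 71*(-152) = -10792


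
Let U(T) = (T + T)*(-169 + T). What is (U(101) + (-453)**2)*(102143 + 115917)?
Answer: 41752602380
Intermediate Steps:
U(T) = 2*T*(-169 + T) (U(T) = (2*T)*(-169 + T) = 2*T*(-169 + T))
(U(101) + (-453)**2)*(102143 + 115917) = (2*101*(-169 + 101) + (-453)**2)*(102143 + 115917) = (2*101*(-68) + 205209)*218060 = (-13736 + 205209)*218060 = 191473*218060 = 41752602380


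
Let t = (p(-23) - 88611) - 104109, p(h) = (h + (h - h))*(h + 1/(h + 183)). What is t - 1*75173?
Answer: -42778263/160 ≈ -2.6736e+5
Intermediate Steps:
p(h) = h*(h + 1/(183 + h)) (p(h) = (h + 0)*(h + 1/(183 + h)) = h*(h + 1/(183 + h)))
t = -30750583/160 (t = (-23*(1 + (-23)² + 183*(-23))/(183 - 23) - 88611) - 104109 = (-23*(1 + 529 - 4209)/160 - 88611) - 104109 = (-23*1/160*(-3679) - 88611) - 104109 = (84617/160 - 88611) - 104109 = -14093143/160 - 104109 = -30750583/160 ≈ -1.9219e+5)
t - 1*75173 = -30750583/160 - 1*75173 = -30750583/160 - 75173 = -42778263/160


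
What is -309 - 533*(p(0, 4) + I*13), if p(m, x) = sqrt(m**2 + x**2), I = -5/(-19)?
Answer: -81024/19 ≈ -4264.4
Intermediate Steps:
I = 5/19 (I = -5*(-1/19) = 5/19 ≈ 0.26316)
-309 - 533*(p(0, 4) + I*13) = -309 - 533*(sqrt(0**2 + 4**2) + (5/19)*13) = -309 - 533*(sqrt(0 + 16) + 65/19) = -309 - 533*(sqrt(16) + 65/19) = -309 - 533*(4 + 65/19) = -309 - 533*141/19 = -309 - 75153/19 = -81024/19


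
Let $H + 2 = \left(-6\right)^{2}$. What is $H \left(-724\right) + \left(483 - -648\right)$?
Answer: $-23485$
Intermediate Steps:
$H = 34$ ($H = -2 + \left(-6\right)^{2} = -2 + 36 = 34$)
$H \left(-724\right) + \left(483 - -648\right) = 34 \left(-724\right) + \left(483 - -648\right) = -24616 + \left(483 + 648\right) = -24616 + 1131 = -23485$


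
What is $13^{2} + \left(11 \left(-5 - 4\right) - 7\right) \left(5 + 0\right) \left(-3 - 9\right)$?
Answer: $6529$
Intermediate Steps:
$13^{2} + \left(11 \left(-5 - 4\right) - 7\right) \left(5 + 0\right) \left(-3 - 9\right) = 169 + \left(11 \left(-9\right) - 7\right) 5 \left(-3 - 9\right) = 169 + \left(-99 - 7\right) 5 \left(-12\right) = 169 - -6360 = 169 + 6360 = 6529$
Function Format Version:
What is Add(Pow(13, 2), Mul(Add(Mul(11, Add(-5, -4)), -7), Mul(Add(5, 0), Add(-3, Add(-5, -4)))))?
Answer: 6529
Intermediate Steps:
Add(Pow(13, 2), Mul(Add(Mul(11, Add(-5, -4)), -7), Mul(Add(5, 0), Add(-3, Add(-5, -4))))) = Add(169, Mul(Add(Mul(11, -9), -7), Mul(5, Add(-3, -9)))) = Add(169, Mul(Add(-99, -7), Mul(5, -12))) = Add(169, Mul(-106, -60)) = Add(169, 6360) = 6529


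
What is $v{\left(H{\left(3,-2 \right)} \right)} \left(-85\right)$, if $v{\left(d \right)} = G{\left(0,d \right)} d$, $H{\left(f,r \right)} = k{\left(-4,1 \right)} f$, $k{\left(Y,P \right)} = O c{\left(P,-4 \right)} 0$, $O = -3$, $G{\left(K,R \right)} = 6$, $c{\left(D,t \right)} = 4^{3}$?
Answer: $0$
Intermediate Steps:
$c{\left(D,t \right)} = 64$
$k{\left(Y,P \right)} = 0$ ($k{\left(Y,P \right)} = \left(-3\right) 64 \cdot 0 = \left(-192\right) 0 = 0$)
$H{\left(f,r \right)} = 0$ ($H{\left(f,r \right)} = 0 f = 0$)
$v{\left(d \right)} = 6 d$
$v{\left(H{\left(3,-2 \right)} \right)} \left(-85\right) = 6 \cdot 0 \left(-85\right) = 0 \left(-85\right) = 0$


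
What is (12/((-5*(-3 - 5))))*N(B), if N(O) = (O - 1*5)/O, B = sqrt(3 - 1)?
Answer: 3/10 - 3*sqrt(2)/4 ≈ -0.76066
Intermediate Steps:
B = sqrt(2) ≈ 1.4142
N(O) = (-5 + O)/O (N(O) = (O - 5)/O = (-5 + O)/O)
(12/((-5*(-3 - 5))))*N(B) = (12/((-5*(-3 - 5))))*((-5 + sqrt(2))/(sqrt(2))) = (12/((-5*(-8))))*((sqrt(2)/2)*(-5 + sqrt(2))) = (12/40)*(sqrt(2)*(-5 + sqrt(2))/2) = (12*(1/40))*(sqrt(2)*(-5 + sqrt(2))/2) = 3*(sqrt(2)*(-5 + sqrt(2))/2)/10 = 3*sqrt(2)*(-5 + sqrt(2))/20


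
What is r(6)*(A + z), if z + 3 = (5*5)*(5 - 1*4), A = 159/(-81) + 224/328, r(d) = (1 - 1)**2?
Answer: 0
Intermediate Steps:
r(d) = 0 (r(d) = 0**2 = 0)
A = -1417/1107 (A = 159*(-1/81) + 224*(1/328) = -53/27 + 28/41 = -1417/1107 ≈ -1.2800)
z = 22 (z = -3 + (5*5)*(5 - 1*4) = -3 + 25*(5 - 4) = -3 + 25*1 = -3 + 25 = 22)
r(6)*(A + z) = 0*(-1417/1107 + 22) = 0*(22937/1107) = 0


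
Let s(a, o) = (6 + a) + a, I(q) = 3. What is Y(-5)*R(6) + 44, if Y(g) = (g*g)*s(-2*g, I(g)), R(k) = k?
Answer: 3944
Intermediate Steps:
s(a, o) = 6 + 2*a
Y(g) = g²*(6 - 4*g) (Y(g) = (g*g)*(6 + 2*(-2*g)) = g²*(6 - 4*g))
Y(-5)*R(6) + 44 = ((-5)²*(6 - 4*(-5)))*6 + 44 = (25*(6 + 20))*6 + 44 = (25*26)*6 + 44 = 650*6 + 44 = 3900 + 44 = 3944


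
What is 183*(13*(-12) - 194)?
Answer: -64050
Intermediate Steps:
183*(13*(-12) - 194) = 183*(-156 - 194) = 183*(-350) = -64050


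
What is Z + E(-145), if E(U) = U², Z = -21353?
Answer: -328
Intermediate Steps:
Z + E(-145) = -21353 + (-145)² = -21353 + 21025 = -328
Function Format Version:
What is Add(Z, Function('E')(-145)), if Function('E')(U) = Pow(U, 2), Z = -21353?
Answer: -328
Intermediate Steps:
Add(Z, Function('E')(-145)) = Add(-21353, Pow(-145, 2)) = Add(-21353, 21025) = -328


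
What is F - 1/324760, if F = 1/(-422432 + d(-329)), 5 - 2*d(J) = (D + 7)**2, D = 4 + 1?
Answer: -1494523/274423174280 ≈ -5.4461e-6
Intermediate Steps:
D = 5
d(J) = -139/2 (d(J) = 5/2 - (5 + 7)**2/2 = 5/2 - 1/2*12**2 = 5/2 - 1/2*144 = 5/2 - 72 = -139/2)
F = -2/845003 (F = 1/(-422432 - 139/2) = 1/(-845003/2) = -2/845003 ≈ -2.3669e-6)
F - 1/324760 = -2/845003 - 1/324760 = -1494523/274423174280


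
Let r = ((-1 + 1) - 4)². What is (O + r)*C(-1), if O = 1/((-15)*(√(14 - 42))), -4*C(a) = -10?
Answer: 40 + I*√7/84 ≈ 40.0 + 0.031497*I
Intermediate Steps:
C(a) = 5/2 (C(a) = -¼*(-10) = 5/2)
r = 16 (r = (0 - 4)² = (-4)² = 16)
O = I*√7/210 (O = -(-I*√7/14)/15 = -(-1)*I*√7/210 = I*√7/210 ≈ 0.012599*I)
(O + r)*C(-1) = (I*√7/210 + 16)*(5/2) = (16 + I*√7/210)*(5/2) = 40 + I*√7/84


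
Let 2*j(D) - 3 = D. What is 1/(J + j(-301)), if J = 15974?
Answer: 1/15825 ≈ 6.3191e-5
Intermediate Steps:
j(D) = 3/2 + D/2
1/(J + j(-301)) = 1/(15974 + (3/2 + (½)*(-301))) = 1/(15974 + (3/2 - 301/2)) = 1/(15974 - 149) = 1/15825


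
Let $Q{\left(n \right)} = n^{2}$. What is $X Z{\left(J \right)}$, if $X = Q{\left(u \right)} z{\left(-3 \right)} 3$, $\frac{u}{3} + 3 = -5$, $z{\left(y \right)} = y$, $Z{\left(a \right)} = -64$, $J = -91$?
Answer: $331776$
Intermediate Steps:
$u = -24$ ($u = -9 + 3 \left(-5\right) = -9 - 15 = -24$)
$X = -5184$ ($X = \left(-24\right)^{2} \left(-3\right) 3 = 576 \left(-3\right) 3 = \left(-1728\right) 3 = -5184$)
$X Z{\left(J \right)} = \left(-5184\right) \left(-64\right) = 331776$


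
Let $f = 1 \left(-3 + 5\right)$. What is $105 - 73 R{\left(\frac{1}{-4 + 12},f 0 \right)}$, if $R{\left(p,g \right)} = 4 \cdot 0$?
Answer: $105$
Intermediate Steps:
$f = 2$ ($f = 1 \cdot 2 = 2$)
$R{\left(p,g \right)} = 0$
$105 - 73 R{\left(\frac{1}{-4 + 12},f 0 \right)} = 105 - 0 = 105 + 0 = 105$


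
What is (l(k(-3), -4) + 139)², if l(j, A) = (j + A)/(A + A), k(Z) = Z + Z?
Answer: 314721/16 ≈ 19670.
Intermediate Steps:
k(Z) = 2*Z
l(j, A) = (A + j)/(2*A) (l(j, A) = (A + j)/((2*A)) = (A + j)*(1/(2*A)) = (A + j)/(2*A))
(l(k(-3), -4) + 139)² = ((½)*(-4 + 2*(-3))/(-4) + 139)² = ((½)*(-¼)*(-4 - 6) + 139)² = ((½)*(-¼)*(-10) + 139)² = (5/4 + 139)² = (561/4)² = 314721/16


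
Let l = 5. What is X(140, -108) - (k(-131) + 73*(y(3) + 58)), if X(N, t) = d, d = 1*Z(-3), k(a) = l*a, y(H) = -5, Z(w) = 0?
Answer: -3214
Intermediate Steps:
k(a) = 5*a
d = 0 (d = 1*0 = 0)
X(N, t) = 0
X(140, -108) - (k(-131) + 73*(y(3) + 58)) = 0 - (5*(-131) + 73*(-5 + 58)) = 0 - (-655 + 73*53) = 0 - (-655 + 3869) = 0 - 1*3214 = 0 - 3214 = -3214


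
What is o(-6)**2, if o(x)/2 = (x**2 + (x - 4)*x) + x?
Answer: 32400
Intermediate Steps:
o(x) = 2*x + 2*x**2 + 2*x*(-4 + x) (o(x) = 2*((x**2 + (x - 4)*x) + x) = 2*((x**2 + (-4 + x)*x) + x) = 2*((x**2 + x*(-4 + x)) + x) = 2*(x + x**2 + x*(-4 + x)) = 2*x + 2*x**2 + 2*x*(-4 + x))
o(-6)**2 = (2*(-6)*(-3 + 2*(-6)))**2 = (2*(-6)*(-3 - 12))**2 = (2*(-6)*(-15))**2 = 180**2 = 32400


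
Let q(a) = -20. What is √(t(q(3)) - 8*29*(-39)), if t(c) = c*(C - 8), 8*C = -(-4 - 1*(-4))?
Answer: 2*√2302 ≈ 95.958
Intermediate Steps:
C = 0 (C = (-(-4 - 1*(-4)))/8 = (-(-4 + 4))/8 = (-1*0)/8 = (⅛)*0 = 0)
t(c) = -8*c (t(c) = c*(0 - 8) = c*(-8) = -8*c)
√(t(q(3)) - 8*29*(-39)) = √(-8*(-20) - 8*29*(-39)) = √(160 - 232*(-39)) = √(160 + 9048) = √9208 = 2*√2302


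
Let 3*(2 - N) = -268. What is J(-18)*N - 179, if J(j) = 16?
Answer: 3847/3 ≈ 1282.3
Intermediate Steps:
N = 274/3 (N = 2 - 1/3*(-268) = 2 + 268/3 = 274/3 ≈ 91.333)
J(-18)*N - 179 = 16*(274/3) - 179 = 4384/3 - 179 = 3847/3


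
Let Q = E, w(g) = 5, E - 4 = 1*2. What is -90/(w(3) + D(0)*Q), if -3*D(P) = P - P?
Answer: -18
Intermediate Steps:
E = 6 (E = 4 + 1*2 = 4 + 2 = 6)
D(P) = 0 (D(P) = -(P - P)/3 = -⅓*0 = 0)
Q = 6
-90/(w(3) + D(0)*Q) = -90/(5 + 0*6) = -90/(5 + 0) = -90/5 = -90*⅕ = -18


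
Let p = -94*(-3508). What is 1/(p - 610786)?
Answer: -1/281034 ≈ -3.5583e-6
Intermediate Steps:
p = 329752
1/(p - 610786) = 1/(329752 - 610786) = 1/(-281034) = -1/281034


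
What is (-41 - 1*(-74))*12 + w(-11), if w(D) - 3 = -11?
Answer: 388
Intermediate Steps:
w(D) = -8 (w(D) = 3 - 11 = -8)
(-41 - 1*(-74))*12 + w(-11) = (-41 - 1*(-74))*12 - 8 = (-41 + 74)*12 - 8 = 33*12 - 8 = 396 - 8 = 388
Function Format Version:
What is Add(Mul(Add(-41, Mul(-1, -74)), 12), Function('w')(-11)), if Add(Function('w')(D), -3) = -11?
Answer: 388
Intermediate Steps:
Function('w')(D) = -8 (Function('w')(D) = Add(3, -11) = -8)
Add(Mul(Add(-41, Mul(-1, -74)), 12), Function('w')(-11)) = Add(Mul(Add(-41, Mul(-1, -74)), 12), -8) = Add(Mul(Add(-41, 74), 12), -8) = Add(Mul(33, 12), -8) = Add(396, -8) = 388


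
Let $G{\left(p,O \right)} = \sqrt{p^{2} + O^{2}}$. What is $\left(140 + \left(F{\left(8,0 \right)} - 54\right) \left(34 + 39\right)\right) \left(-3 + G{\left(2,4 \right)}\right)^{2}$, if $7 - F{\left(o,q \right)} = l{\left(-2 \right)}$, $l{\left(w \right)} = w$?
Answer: $-91205 + 37740 \sqrt{5} \approx -6815.8$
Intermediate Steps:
$F{\left(o,q \right)} = 9$ ($F{\left(o,q \right)} = 7 - -2 = 7 + 2 = 9$)
$G{\left(p,O \right)} = \sqrt{O^{2} + p^{2}}$
$\left(140 + \left(F{\left(8,0 \right)} - 54\right) \left(34 + 39\right)\right) \left(-3 + G{\left(2,4 \right)}\right)^{2} = \left(140 + \left(9 - 54\right) \left(34 + 39\right)\right) \left(-3 + \sqrt{4^{2} + 2^{2}}\right)^{2} = \left(140 - 3285\right) \left(-3 + \sqrt{16 + 4}\right)^{2} = \left(140 - 3285\right) \left(-3 + \sqrt{20}\right)^{2} = - 3145 \left(-3 + 2 \sqrt{5}\right)^{2}$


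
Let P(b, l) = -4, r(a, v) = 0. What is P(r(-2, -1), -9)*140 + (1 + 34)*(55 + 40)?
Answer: 2765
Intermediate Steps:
P(r(-2, -1), -9)*140 + (1 + 34)*(55 + 40) = -4*140 + (1 + 34)*(55 + 40) = -560 + 35*95 = -560 + 3325 = 2765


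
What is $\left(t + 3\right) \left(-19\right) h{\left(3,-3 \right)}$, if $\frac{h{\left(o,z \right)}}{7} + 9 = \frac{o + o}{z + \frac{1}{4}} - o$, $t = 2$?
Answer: $\frac{103740}{11} \approx 9430.9$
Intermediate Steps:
$h{\left(o,z \right)} = -63 - 7 o + \frac{14 o}{\frac{1}{4} + z}$ ($h{\left(o,z \right)} = -63 + 7 \left(\frac{o + o}{z + \frac{1}{4}} - o\right) = -63 + 7 \left(\frac{2 o}{z + \frac{1}{4}} - o\right) = -63 + 7 \left(\frac{2 o}{\frac{1}{4} + z} - o\right) = -63 + 7 \left(- o + \frac{2 o}{\frac{1}{4} + z}\right) = -63 - \left(7 o - \frac{14 o}{\frac{1}{4} + z}\right) = -63 - 7 o + \frac{14 o}{\frac{1}{4} + z}$)
$\left(t + 3\right) \left(-19\right) h{\left(3,-3 \right)} = \left(2 + 3\right) \left(-19\right) \frac{7 \left(-9 - -108 + 7 \cdot 3 - 12 \left(-3\right)\right)}{1 + 4 \left(-3\right)} = 5 \left(-19\right) \frac{7 \left(-9 + 108 + 21 + 36\right)}{1 - 12} = - 95 \cdot 7 \frac{1}{-11} \cdot 156 = - 95 \cdot 7 \left(- \frac{1}{11}\right) 156 = \left(-95\right) \left(- \frac{1092}{11}\right) = \frac{103740}{11}$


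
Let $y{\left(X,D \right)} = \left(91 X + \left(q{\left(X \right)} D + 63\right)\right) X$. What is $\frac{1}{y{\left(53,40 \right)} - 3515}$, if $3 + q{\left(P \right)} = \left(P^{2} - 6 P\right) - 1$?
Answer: $\frac{1}{5527883} \approx 1.809 \cdot 10^{-7}$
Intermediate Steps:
$q{\left(P \right)} = -4 + P^{2} - 6 P$ ($q{\left(P \right)} = -3 - \left(1 - P^{2} + 6 P\right) = -4 + P^{2} - 6 P$)
$y{\left(X,D \right)} = X \left(63 + 91 X + D \left(-4 + X^{2} - 6 X\right)\right)$ ($y{\left(X,D \right)} = \left(91 X + \left(\left(-4 + X^{2} - 6 X\right) D + 63\right)\right) X = \left(91 X + \left(D \left(-4 + X^{2} - 6 X\right) + 63\right)\right) X = \left(91 X + \left(63 + D \left(-4 + X^{2} - 6 X\right)\right)\right) X = \left(63 + 91 X + D \left(-4 + X^{2} - 6 X\right)\right) X = X \left(63 + 91 X + D \left(-4 + X^{2} - 6 X\right)\right)$)
$\frac{1}{y{\left(53,40 \right)} - 3515} = \frac{1}{53 \left(63 + 91 \cdot 53 - 40 \left(4 - 53^{2} + 6 \cdot 53\right)\right) - 3515} = \frac{1}{53 \left(63 + 4823 - 40 \left(4 - 2809 + 318\right)\right) - 3515} = \frac{1}{53 \left(63 + 4823 - 40 \left(-2487\right)\right) - 3515} = \frac{1}{53 \left(63 + 4823 + 99480\right) - 3515} = \frac{1}{53 \cdot 104366 - 3515} = \frac{1}{5531398 - 3515} = \frac{1}{5527883}$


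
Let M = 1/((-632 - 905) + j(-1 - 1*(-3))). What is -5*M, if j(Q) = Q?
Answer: 1/307 ≈ 0.0032573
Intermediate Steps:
M = -1/1535 (M = 1/((-632 - 905) + (-1 - 1*(-3))) = 1/(-1537 + (-1 + 3)) = 1/(-1537 + 2) = 1/(-1535) = -1/1535 ≈ -0.00065147)
-5*M = -5*(-1/1535) = 1/307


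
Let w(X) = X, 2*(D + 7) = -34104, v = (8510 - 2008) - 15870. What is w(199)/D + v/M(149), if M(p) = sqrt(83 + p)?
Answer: -199/17059 - 2342*sqrt(58)/29 ≈ -615.05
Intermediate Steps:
v = -9368 (v = 6502 - 15870 = -9368)
D = -17059 (D = -7 + (1/2)*(-34104) = -7 - 17052 = -17059)
w(199)/D + v/M(149) = 199/(-17059) - 9368/sqrt(83 + 149) = 199*(-1/17059) - 9368*sqrt(58)/116 = -199/17059 - 9368*sqrt(58)/116 = -199/17059 - 2342*sqrt(58)/29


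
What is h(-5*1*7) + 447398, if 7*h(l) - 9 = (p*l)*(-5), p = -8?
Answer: 3130395/7 ≈ 4.4720e+5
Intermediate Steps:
h(l) = 9/7 + 40*l/7 (h(l) = 9/7 + (-8*l*(-5))/7 = 9/7 + (40*l)/7 = 9/7 + 40*l/7)
h(-5*1*7) + 447398 = (9/7 + 40*(-5*1*7)/7) + 447398 = (9/7 + 40*(-5*7)/7) + 447398 = (9/7 + (40/7)*(-35)) + 447398 = (9/7 - 200) + 447398 = -1391/7 + 447398 = 3130395/7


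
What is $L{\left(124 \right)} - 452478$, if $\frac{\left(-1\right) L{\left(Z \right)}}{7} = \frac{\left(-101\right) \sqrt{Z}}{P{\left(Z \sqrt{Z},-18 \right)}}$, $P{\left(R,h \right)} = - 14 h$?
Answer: $-452478 + \frac{101 \sqrt{31}}{18} \approx -4.5245 \cdot 10^{5}$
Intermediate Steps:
$L{\left(Z \right)} = \frac{101 \sqrt{Z}}{36}$ ($L{\left(Z \right)} = - 7 \frac{\left(-101\right) \sqrt{Z}}{\left(-14\right) \left(-18\right)} = - 7 \frac{\left(-101\right) \sqrt{Z}}{252} = - 7 - 101 \sqrt{Z} \frac{1}{252} = - 7 \left(- \frac{101 \sqrt{Z}}{252}\right) = \frac{101 \sqrt{Z}}{36}$)
$L{\left(124 \right)} - 452478 = \frac{101 \sqrt{124}}{36} - 452478 = \frac{101 \cdot 2 \sqrt{31}}{36} - 452478 = \frac{101 \sqrt{31}}{18} - 452478 = -452478 + \frac{101 \sqrt{31}}{18}$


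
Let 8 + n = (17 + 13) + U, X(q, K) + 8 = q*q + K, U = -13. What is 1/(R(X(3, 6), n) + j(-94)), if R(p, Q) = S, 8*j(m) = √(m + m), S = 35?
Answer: 560/19647 - 4*I*√47/19647 ≈ 0.028503 - 0.0013958*I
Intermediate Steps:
X(q, K) = -8 + K + q² (X(q, K) = -8 + (q*q + K) = -8 + (q² + K) = -8 + (K + q²) = -8 + K + q²)
n = 9 (n = -8 + ((17 + 13) - 13) = -8 + (30 - 13) = -8 + 17 = 9)
j(m) = √2*√m/8 (j(m) = √(m + m)/8 = √(2*m)/8 = (√2*√m)/8 = √2*√m/8)
R(p, Q) = 35
1/(R(X(3, 6), n) + j(-94)) = 1/(35 + √2*√(-94)/8) = 1/(35 + √2*(I*√94)/8) = 1/(35 + I*√47/4)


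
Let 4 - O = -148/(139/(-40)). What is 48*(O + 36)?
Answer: -17280/139 ≈ -124.32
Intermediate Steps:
O = -5364/139 (O = 4 - (-148)/(139/(-40)) = 4 - (-148)/(139*(-1/40)) = 4 - (-148)/(-139/40) = 4 - (-148)*(-40)/139 = 4 - 1*5920/139 = 4 - 5920/139 = -5364/139 ≈ -38.590)
48*(O + 36) = 48*(-5364/139 + 36) = 48*(-360/139) = -17280/139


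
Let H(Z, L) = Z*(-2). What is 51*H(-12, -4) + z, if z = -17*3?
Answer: 1173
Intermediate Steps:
z = -51
H(Z, L) = -2*Z
51*H(-12, -4) + z = 51*(-2*(-12)) - 51 = 51*24 - 51 = 1224 - 51 = 1173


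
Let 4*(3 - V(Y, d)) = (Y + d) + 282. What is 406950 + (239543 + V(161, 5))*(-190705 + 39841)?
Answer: -36121564026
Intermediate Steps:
V(Y, d) = -135/2 - Y/4 - d/4 (V(Y, d) = 3 - ((Y + d) + 282)/4 = 3 - (282 + Y + d)/4 = 3 + (-141/2 - Y/4 - d/4) = -135/2 - Y/4 - d/4)
406950 + (239543 + V(161, 5))*(-190705 + 39841) = 406950 + (239543 + (-135/2 - ¼*161 - ¼*5))*(-190705 + 39841) = 406950 + (239543 + (-135/2 - 161/4 - 5/4))*(-150864) = 406950 + (239543 - 109)*(-150864) = 406950 + 239434*(-150864) = 406950 - 36121970976 = -36121564026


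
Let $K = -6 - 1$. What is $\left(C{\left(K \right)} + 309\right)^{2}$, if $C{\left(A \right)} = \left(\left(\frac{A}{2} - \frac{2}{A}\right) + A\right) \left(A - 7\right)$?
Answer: $204304$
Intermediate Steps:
$K = -7$ ($K = -6 + \left(-3 + 2\right) = -6 - 1 = -7$)
$C{\left(A \right)} = \left(-7 + A\right) \left(- \frac{2}{A} + \frac{3 A}{2}\right)$ ($C{\left(A \right)} = \left(\left(A \frac{1}{2} - \frac{2}{A}\right) + A\right) \left(-7 + A\right) = \left(\left(\frac{A}{2} - \frac{2}{A}\right) + A\right) \left(-7 + A\right) = \left(- \frac{2}{A} + \frac{3 A}{2}\right) \left(-7 + A\right) = \left(-7 + A\right) \left(- \frac{2}{A} + \frac{3 A}{2}\right)$)
$\left(C{\left(K \right)} + 309\right)^{2} = \left(\frac{28 - - 7 \left(4 - 3 \left(-7\right)^{2} + 21 \left(-7\right)\right)}{2 \left(-7\right)} + 309\right)^{2} = \left(\frac{1}{2} \left(- \frac{1}{7}\right) \left(28 - - 7 \left(4 - 147 - 147\right)\right) + 309\right)^{2} = \left(\frac{1}{2} \left(- \frac{1}{7}\right) \left(28 - \left(-7\right) \left(-290\right)\right) + 309\right)^{2} = \left(\frac{1}{2} \left(- \frac{1}{7}\right) \left(28 - 2030\right) + 309\right)^{2} = \left(\frac{1}{2} \left(- \frac{1}{7}\right) \left(-2002\right) + 309\right)^{2} = \left(143 + 309\right)^{2} = 452^{2} = 204304$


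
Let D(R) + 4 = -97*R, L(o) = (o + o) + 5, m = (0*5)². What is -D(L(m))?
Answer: 489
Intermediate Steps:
m = 0 (m = 0² = 0)
L(o) = 5 + 2*o (L(o) = 2*o + 5 = 5 + 2*o)
D(R) = -4 - 97*R
-D(L(m)) = -(-4 - 97*(5 + 2*0)) = -(-4 - 97*(5 + 0)) = -(-4 - 97*5) = -(-4 - 485) = -1*(-489) = 489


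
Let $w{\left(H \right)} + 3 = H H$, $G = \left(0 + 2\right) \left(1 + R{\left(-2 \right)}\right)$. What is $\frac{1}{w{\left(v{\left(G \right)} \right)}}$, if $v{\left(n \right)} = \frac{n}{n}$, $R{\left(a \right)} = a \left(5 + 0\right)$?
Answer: $- \frac{1}{2} \approx -0.5$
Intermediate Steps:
$R{\left(a \right)} = 5 a$ ($R{\left(a \right)} = a 5 = 5 a$)
$G = -18$ ($G = \left(0 + 2\right) \left(1 + 5 \left(-2\right)\right) = 2 \left(1 - 10\right) = 2 \left(-9\right) = -18$)
$v{\left(n \right)} = 1$
$w{\left(H \right)} = -3 + H^{2}$ ($w{\left(H \right)} = -3 + H H = -3 + H^{2}$)
$\frac{1}{w{\left(v{\left(G \right)} \right)}} = \frac{1}{-3 + 1^{2}} = \frac{1}{-3 + 1} = \frac{1}{-2} = - \frac{1}{2}$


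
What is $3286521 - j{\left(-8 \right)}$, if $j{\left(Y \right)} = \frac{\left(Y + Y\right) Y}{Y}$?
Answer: $3286537$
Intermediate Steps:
$j{\left(Y \right)} = 2 Y$ ($j{\left(Y \right)} = \frac{2 Y Y}{Y} = \frac{2 Y^{2}}{Y} = 2 Y$)
$3286521 - j{\left(-8 \right)} = 3286521 - 2 \left(-8\right) = 3286521 - -16 = 3286521 + 16 = 3286537$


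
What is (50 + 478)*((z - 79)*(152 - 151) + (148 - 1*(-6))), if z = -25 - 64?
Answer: -7392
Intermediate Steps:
z = -89
(50 + 478)*((z - 79)*(152 - 151) + (148 - 1*(-6))) = (50 + 478)*((-89 - 79)*(152 - 151) + (148 - 1*(-6))) = 528*(-168*1 + (148 + 6)) = 528*(-168 + 154) = 528*(-14) = -7392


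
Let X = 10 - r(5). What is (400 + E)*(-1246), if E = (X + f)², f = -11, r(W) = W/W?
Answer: -503384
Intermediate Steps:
r(W) = 1
X = 9 (X = 10 - 1*1 = 10 - 1 = 9)
E = 4 (E = (9 - 11)² = (-2)² = 4)
(400 + E)*(-1246) = (400 + 4)*(-1246) = 404*(-1246) = -503384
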